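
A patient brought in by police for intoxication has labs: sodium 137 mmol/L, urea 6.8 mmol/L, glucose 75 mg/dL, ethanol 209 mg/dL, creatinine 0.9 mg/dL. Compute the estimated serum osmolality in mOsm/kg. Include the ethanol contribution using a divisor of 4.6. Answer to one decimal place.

Calculated osmolality = 2·Na + glucose/18 + urea + ethanol/4.6
= 2·137 + 75/18 + 6.8 + 209/4.6
= 274 + 4.17 + 6.80 + 45.43
= 330.4 mOsm/kg

330.4 mOsm/kg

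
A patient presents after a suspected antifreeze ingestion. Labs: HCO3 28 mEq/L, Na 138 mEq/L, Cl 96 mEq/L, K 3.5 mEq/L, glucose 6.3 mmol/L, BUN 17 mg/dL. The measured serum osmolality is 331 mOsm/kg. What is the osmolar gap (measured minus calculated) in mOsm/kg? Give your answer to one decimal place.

Calculated osmolality = 2·Na + glucose + BUN/2.8
= 2·138 + 6.3 + 17/2.8
= 276 + 6.30 + 6.07
= 288.37 mOsm/kg ≈ 288.4 mOsm/kg
Osmolar gap = measured − calculated = 331 − 288.4 = 42.6 mOsm/kg

42.6 mOsm/kg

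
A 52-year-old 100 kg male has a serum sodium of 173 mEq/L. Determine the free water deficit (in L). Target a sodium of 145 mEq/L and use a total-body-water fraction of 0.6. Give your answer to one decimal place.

11.6 L

TBW = 0.6 · 100 = 60 L
Free water deficit = TBW · (Na/145 − 1)
= 60 · (173/145 − 1)
= 60 · 0.1931
= 11.59 L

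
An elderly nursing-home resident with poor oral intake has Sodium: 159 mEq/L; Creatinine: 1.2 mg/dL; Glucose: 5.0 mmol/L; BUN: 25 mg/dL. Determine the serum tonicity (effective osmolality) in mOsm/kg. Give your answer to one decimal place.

Effective osmolality excludes urea (freely permeant across cell membranes):
2·Na + glucose
= 2·159 + 5
= 318 + 5
= 323 mOsm/kg

323.0 mOsm/kg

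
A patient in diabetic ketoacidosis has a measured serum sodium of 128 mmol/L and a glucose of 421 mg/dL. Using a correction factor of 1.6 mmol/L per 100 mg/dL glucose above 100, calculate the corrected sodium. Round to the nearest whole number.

133 mmol/L

Corrected Na = measured Na + 1.6 · (glucose − 100)/100
= 128 + 1.6 · (421 − 100)/100
= 128 + 5.1
= 133.1 mmol/L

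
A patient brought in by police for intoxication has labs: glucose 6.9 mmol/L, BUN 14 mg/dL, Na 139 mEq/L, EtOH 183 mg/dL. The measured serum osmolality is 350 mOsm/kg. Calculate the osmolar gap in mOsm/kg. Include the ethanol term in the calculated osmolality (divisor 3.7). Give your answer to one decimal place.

10.6 mOsm/kg

Calculated osmolality = 2·Na + glucose + BUN/2.8 + ethanol/3.7
= 2·139 + 6.9 + 14/2.8 + 183/3.7
= 278 + 6.90 + 5 + 49.46
= 339.36 mOsm/kg ≈ 339.4 mOsm/kg
Osmolar gap = measured − calculated = 350 − 339.4 = 10.6 mOsm/kg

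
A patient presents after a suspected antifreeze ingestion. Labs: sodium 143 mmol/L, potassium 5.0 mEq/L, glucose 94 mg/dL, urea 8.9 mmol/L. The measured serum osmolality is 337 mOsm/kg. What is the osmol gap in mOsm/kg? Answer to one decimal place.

Calculated osmolality = 2·Na + glucose/18 + urea
= 2·143 + 94/18 + 8.9
= 286 + 5.22 + 8.90
= 300.12 mOsm/kg ≈ 300.1 mOsm/kg
Osmolar gap = measured − calculated = 337 − 300.1 = 36.9 mOsm/kg

36.9 mOsm/kg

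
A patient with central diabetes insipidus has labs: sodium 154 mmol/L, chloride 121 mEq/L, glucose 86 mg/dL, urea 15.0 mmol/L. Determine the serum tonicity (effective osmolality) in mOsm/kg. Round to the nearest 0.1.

312.8 mOsm/kg

Effective osmolality excludes urea (freely permeant across cell membranes):
2·Na + glucose/18
= 2·154 + 86/18
= 308 + 4.78
= 312.78 mOsm/kg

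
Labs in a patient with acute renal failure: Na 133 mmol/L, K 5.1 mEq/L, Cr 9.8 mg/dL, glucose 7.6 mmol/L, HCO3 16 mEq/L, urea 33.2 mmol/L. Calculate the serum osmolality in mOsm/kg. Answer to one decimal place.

Calculated osmolality = 2·Na + glucose + urea
= 2·133 + 7.6 + 33.2
= 266 + 7.60 + 33.20
= 306.8 mOsm/kg

306.8 mOsm/kg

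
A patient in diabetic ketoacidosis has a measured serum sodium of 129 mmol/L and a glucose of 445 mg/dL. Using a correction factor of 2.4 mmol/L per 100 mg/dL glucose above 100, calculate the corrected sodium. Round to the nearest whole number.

137 mmol/L

Corrected Na = measured Na + 2.4 · (glucose − 100)/100
= 129 + 2.4 · (445 − 100)/100
= 129 + 8.3
= 137.3 mmol/L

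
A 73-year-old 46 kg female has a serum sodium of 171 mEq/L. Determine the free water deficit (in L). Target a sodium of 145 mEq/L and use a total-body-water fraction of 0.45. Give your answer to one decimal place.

3.7 L

TBW = 0.45 · 46 = 20.7 L
Free water deficit = TBW · (Na/145 − 1)
= 20.7 · (171/145 − 1)
= 20.7 · 0.1793
= 3.71 L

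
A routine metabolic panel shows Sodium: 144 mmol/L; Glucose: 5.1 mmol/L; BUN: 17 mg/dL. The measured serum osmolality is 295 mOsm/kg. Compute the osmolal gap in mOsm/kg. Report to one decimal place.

-4.2 mOsm/kg

Calculated osmolality = 2·Na + glucose + BUN/2.8
= 2·144 + 5.1 + 17/2.8
= 288 + 5.10 + 6.07
= 299.17 mOsm/kg ≈ 299.2 mOsm/kg
Osmolar gap = measured − calculated = 295 − 299.2 = -4.2 mOsm/kg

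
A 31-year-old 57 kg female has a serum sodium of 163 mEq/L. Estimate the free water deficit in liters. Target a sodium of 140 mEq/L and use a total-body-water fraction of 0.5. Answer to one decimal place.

4.7 L

TBW = 0.5 · 57 = 28.5 L
Free water deficit = TBW · (Na/140 − 1)
= 28.5 · (163/140 − 1)
= 28.5 · 0.1643
= 4.68 L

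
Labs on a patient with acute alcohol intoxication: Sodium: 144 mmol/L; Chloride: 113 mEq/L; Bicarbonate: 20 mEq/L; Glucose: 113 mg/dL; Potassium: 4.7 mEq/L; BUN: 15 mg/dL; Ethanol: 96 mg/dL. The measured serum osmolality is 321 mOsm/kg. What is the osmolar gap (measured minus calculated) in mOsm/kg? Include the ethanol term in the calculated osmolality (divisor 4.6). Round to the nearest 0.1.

0.5 mOsm/kg

Calculated osmolality = 2·Na + glucose/18 + BUN/2.8 + ethanol/4.6
= 2·144 + 113/18 + 15/2.8 + 96/4.6
= 288 + 6.28 + 5.36 + 20.87
= 320.51 mOsm/kg ≈ 320.5 mOsm/kg
Osmolar gap = measured − calculated = 321 − 320.5 = 0.5 mOsm/kg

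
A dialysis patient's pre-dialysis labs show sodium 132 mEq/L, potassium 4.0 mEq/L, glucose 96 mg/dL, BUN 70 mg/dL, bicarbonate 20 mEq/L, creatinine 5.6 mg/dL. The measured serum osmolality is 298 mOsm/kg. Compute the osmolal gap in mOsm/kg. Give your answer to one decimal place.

3.7 mOsm/kg

Calculated osmolality = 2·Na + glucose/18 + BUN/2.8
= 2·132 + 96/18 + 70/2.8
= 264 + 5.33 + 25
= 294.33 mOsm/kg ≈ 294.3 mOsm/kg
Osmolar gap = measured − calculated = 298 − 294.3 = 3.7 mOsm/kg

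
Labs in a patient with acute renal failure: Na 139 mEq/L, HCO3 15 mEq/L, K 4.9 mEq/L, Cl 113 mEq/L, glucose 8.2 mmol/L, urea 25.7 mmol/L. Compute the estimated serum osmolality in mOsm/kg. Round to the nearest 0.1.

311.9 mOsm/kg

Calculated osmolality = 2·Na + glucose + urea
= 2·139 + 8.2 + 25.7
= 278 + 8.20 + 25.70
= 311.9 mOsm/kg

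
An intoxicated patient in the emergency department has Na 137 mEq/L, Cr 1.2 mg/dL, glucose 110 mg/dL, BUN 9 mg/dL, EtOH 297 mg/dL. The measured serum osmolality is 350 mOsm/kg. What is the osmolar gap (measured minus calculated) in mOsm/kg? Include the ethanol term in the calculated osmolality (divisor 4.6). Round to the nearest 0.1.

2.1 mOsm/kg

Calculated osmolality = 2·Na + glucose/18 + BUN/2.8 + ethanol/4.6
= 2·137 + 110/18 + 9/2.8 + 297/4.6
= 274 + 6.11 + 3.21 + 64.57
= 347.89 mOsm/kg ≈ 347.9 mOsm/kg
Osmolar gap = measured − calculated = 350 − 347.9 = 2.1 mOsm/kg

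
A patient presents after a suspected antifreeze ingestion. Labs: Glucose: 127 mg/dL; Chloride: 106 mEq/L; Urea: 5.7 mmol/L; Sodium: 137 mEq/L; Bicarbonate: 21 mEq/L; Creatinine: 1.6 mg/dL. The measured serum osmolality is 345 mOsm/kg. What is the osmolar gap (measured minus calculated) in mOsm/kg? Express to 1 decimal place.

58.2 mOsm/kg

Calculated osmolality = 2·Na + glucose/18 + urea
= 2·137 + 127/18 + 5.7
= 274 + 7.06 + 5.70
= 286.76 mOsm/kg ≈ 286.8 mOsm/kg
Osmolar gap = measured − calculated = 345 − 286.8 = 58.2 mOsm/kg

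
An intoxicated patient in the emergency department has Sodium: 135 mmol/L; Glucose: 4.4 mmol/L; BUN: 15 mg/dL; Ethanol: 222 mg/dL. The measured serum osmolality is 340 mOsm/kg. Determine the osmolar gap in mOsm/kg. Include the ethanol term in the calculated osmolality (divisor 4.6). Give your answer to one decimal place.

12.0 mOsm/kg

Calculated osmolality = 2·Na + glucose + BUN/2.8 + ethanol/4.6
= 2·135 + 4.4 + 15/2.8 + 222/4.6
= 270 + 4.40 + 5.36 + 48.26
= 328.02 mOsm/kg ≈ 328.0 mOsm/kg
Osmolar gap = measured − calculated = 340 − 328.0 = 12.0 mOsm/kg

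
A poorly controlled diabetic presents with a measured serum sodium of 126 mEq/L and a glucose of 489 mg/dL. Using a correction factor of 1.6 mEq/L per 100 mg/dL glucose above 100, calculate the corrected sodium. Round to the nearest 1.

132 mEq/L

Corrected Na = measured Na + 1.6 · (glucose − 100)/100
= 126 + 1.6 · (489 − 100)/100
= 126 + 6.2
= 132.2 mEq/L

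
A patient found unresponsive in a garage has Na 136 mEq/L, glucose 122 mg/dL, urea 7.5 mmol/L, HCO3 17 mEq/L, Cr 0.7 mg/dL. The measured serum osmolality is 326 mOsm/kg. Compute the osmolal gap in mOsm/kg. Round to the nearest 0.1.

Calculated osmolality = 2·Na + glucose/18 + urea
= 2·136 + 122/18 + 7.5
= 272 + 6.78 + 7.50
= 286.28 mOsm/kg ≈ 286.3 mOsm/kg
Osmolar gap = measured − calculated = 326 − 286.3 = 39.7 mOsm/kg

39.7 mOsm/kg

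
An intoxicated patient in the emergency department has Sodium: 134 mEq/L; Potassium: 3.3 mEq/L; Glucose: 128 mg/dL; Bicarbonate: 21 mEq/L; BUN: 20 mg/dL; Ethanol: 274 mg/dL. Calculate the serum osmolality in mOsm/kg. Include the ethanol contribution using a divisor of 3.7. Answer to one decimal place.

Calculated osmolality = 2·Na + glucose/18 + BUN/2.8 + ethanol/3.7
= 2·134 + 128/18 + 20/2.8 + 274/3.7
= 268 + 7.11 + 7.14 + 74.05
= 356.3 mOsm/kg

356.3 mOsm/kg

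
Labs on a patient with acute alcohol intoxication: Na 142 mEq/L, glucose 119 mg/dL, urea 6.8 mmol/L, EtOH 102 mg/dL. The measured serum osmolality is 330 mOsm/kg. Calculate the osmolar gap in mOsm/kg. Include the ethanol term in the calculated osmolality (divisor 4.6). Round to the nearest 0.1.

Calculated osmolality = 2·Na + glucose/18 + urea + ethanol/4.6
= 2·142 + 119/18 + 6.8 + 102/4.6
= 284 + 6.61 + 6.80 + 22.17
= 319.58 mOsm/kg ≈ 319.6 mOsm/kg
Osmolar gap = measured − calculated = 330 − 319.6 = 10.4 mOsm/kg

10.4 mOsm/kg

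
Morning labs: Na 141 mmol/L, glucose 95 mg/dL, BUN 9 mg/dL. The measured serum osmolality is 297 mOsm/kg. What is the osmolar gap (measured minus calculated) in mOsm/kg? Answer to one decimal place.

Calculated osmolality = 2·Na + glucose/18 + BUN/2.8
= 2·141 + 95/18 + 9/2.8
= 282 + 5.28 + 3.21
= 290.49 mOsm/kg ≈ 290.5 mOsm/kg
Osmolar gap = measured − calculated = 297 − 290.5 = 6.5 mOsm/kg

6.5 mOsm/kg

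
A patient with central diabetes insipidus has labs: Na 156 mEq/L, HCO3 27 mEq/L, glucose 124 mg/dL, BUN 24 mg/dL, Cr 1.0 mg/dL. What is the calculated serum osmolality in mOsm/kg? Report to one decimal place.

Calculated osmolality = 2·Na + glucose/18 + BUN/2.8
= 2·156 + 124/18 + 24/2.8
= 312 + 6.89 + 8.57
= 327.46 mOsm/kg

327.5 mOsm/kg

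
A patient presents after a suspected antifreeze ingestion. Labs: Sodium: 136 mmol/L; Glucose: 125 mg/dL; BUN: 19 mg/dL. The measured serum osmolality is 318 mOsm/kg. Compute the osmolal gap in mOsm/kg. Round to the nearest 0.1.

Calculated osmolality = 2·Na + glucose/18 + BUN/2.8
= 2·136 + 125/18 + 19/2.8
= 272 + 6.94 + 6.79
= 285.73 mOsm/kg ≈ 285.7 mOsm/kg
Osmolar gap = measured − calculated = 318 − 285.7 = 32.3 mOsm/kg

32.3 mOsm/kg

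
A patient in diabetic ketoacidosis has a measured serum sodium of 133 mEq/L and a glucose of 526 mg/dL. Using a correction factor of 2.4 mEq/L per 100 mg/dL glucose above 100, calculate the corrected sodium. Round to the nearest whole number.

Corrected Na = measured Na + 2.4 · (glucose − 100)/100
= 133 + 2.4 · (526 − 100)/100
= 133 + 10.2
= 143.2 mEq/L

143 mEq/L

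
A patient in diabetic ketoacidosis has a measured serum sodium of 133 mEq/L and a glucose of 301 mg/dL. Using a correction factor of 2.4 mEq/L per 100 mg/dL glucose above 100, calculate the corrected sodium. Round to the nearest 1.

138 mEq/L

Corrected Na = measured Na + 2.4 · (glucose − 100)/100
= 133 + 2.4 · (301 − 100)/100
= 133 + 4.8
= 137.8 mEq/L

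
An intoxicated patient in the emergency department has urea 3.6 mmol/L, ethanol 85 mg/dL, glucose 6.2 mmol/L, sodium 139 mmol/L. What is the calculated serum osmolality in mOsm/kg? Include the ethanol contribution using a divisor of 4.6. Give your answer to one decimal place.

Calculated osmolality = 2·Na + glucose + urea + ethanol/4.6
= 2·139 + 6.2 + 3.6 + 85/4.6
= 278 + 6.20 + 3.60 + 18.48
= 306.28 mOsm/kg

306.3 mOsm/kg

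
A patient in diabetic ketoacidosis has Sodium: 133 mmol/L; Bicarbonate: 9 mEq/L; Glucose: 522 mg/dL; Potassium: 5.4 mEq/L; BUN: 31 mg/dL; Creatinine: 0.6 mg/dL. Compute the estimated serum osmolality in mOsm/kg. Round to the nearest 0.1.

Calculated osmolality = 2·Na + glucose/18 + BUN/2.8
= 2·133 + 522/18 + 31/2.8
= 266 + 29 + 11.07
= 306.07 mOsm/kg

306.1 mOsm/kg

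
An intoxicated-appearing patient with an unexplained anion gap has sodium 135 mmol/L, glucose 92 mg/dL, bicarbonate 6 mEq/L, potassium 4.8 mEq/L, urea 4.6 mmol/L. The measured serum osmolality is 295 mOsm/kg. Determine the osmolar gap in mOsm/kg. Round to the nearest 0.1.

15.3 mOsm/kg

Calculated osmolality = 2·Na + glucose/18 + urea
= 2·135 + 92/18 + 4.6
= 270 + 5.11 + 4.60
= 279.71 mOsm/kg ≈ 279.7 mOsm/kg
Osmolar gap = measured − calculated = 295 − 279.7 = 15.3 mOsm/kg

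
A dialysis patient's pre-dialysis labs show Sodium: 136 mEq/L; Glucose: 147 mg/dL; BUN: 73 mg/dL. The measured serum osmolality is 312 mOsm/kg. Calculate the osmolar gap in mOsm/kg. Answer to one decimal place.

Calculated osmolality = 2·Na + glucose/18 + BUN/2.8
= 2·136 + 147/18 + 73/2.8
= 272 + 8.17 + 26.07
= 306.24 mOsm/kg ≈ 306.2 mOsm/kg
Osmolar gap = measured − calculated = 312 − 306.2 = 5.8 mOsm/kg

5.8 mOsm/kg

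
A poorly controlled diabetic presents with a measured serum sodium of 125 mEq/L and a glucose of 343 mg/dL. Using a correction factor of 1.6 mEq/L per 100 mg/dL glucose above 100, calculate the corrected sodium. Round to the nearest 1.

129 mEq/L

Corrected Na = measured Na + 1.6 · (glucose − 100)/100
= 125 + 1.6 · (343 − 100)/100
= 125 + 3.9
= 128.9 mEq/L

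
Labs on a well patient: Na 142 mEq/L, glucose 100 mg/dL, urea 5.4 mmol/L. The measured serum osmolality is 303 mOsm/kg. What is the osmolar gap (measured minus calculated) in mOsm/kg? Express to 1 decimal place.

8.0 mOsm/kg

Calculated osmolality = 2·Na + glucose/18 + urea
= 2·142 + 100/18 + 5.4
= 284 + 5.56 + 5.40
= 294.96 mOsm/kg ≈ 295.0 mOsm/kg
Osmolar gap = measured − calculated = 303 − 295.0 = 8.0 mOsm/kg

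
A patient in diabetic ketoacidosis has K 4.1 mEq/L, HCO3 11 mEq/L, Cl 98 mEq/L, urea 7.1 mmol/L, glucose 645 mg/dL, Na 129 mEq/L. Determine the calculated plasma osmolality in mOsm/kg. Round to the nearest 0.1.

300.9 mOsm/kg

Calculated osmolality = 2·Na + glucose/18 + urea
= 2·129 + 645/18 + 7.1
= 258 + 35.83 + 7.10
= 300.93 mOsm/kg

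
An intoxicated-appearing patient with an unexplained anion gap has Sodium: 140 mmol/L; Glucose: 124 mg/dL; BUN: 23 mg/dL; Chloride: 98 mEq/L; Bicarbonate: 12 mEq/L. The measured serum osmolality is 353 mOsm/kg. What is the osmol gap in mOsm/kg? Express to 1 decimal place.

Calculated osmolality = 2·Na + glucose/18 + BUN/2.8
= 2·140 + 124/18 + 23/2.8
= 280 + 6.89 + 8.21
= 295.1 mOsm/kg ≈ 295.1 mOsm/kg
Osmolar gap = measured − calculated = 353 − 295.1 = 57.9 mOsm/kg

57.9 mOsm/kg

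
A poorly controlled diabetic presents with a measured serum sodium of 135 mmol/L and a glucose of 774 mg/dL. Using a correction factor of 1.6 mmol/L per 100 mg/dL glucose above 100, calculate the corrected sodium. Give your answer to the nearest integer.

146 mmol/L

Corrected Na = measured Na + 1.6 · (glucose − 100)/100
= 135 + 1.6 · (774 − 100)/100
= 135 + 10.8
= 145.8 mmol/L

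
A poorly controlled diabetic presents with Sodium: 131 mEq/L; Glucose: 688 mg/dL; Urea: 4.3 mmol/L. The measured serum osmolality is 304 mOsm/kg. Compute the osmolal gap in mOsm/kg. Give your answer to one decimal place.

-0.5 mOsm/kg

Calculated osmolality = 2·Na + glucose/18 + urea
= 2·131 + 688/18 + 4.3
= 262 + 38.22 + 4.30
= 304.52 mOsm/kg ≈ 304.5 mOsm/kg
Osmolar gap = measured − calculated = 304 − 304.5 = -0.5 mOsm/kg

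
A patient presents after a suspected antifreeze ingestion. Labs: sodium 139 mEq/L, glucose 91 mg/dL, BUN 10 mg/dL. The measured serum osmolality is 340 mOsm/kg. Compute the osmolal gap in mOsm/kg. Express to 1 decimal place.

Calculated osmolality = 2·Na + glucose/18 + BUN/2.8
= 2·139 + 91/18 + 10/2.8
= 278 + 5.06 + 3.57
= 286.63 mOsm/kg ≈ 286.6 mOsm/kg
Osmolar gap = measured − calculated = 340 − 286.6 = 53.4 mOsm/kg

53.4 mOsm/kg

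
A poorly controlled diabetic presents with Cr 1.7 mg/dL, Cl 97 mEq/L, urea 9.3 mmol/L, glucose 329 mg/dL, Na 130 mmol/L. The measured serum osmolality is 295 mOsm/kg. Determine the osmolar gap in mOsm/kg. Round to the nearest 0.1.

Calculated osmolality = 2·Na + glucose/18 + urea
= 2·130 + 329/18 + 9.3
= 260 + 18.28 + 9.30
= 287.58 mOsm/kg ≈ 287.6 mOsm/kg
Osmolar gap = measured − calculated = 295 − 287.6 = 7.4 mOsm/kg

7.4 mOsm/kg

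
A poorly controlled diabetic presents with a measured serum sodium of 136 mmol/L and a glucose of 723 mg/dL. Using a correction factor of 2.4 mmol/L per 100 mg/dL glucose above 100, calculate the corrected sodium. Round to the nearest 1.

Corrected Na = measured Na + 2.4 · (glucose − 100)/100
= 136 + 2.4 · (723 − 100)/100
= 136 + 15
= 151 mmol/L

151 mmol/L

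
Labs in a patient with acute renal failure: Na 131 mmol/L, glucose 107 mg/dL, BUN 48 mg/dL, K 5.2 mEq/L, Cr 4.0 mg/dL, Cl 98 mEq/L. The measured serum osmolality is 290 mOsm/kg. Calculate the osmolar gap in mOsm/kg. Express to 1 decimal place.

4.9 mOsm/kg

Calculated osmolality = 2·Na + glucose/18 + BUN/2.8
= 2·131 + 107/18 + 48/2.8
= 262 + 5.94 + 17.14
= 285.08 mOsm/kg ≈ 285.1 mOsm/kg
Osmolar gap = measured − calculated = 290 − 285.1 = 4.9 mOsm/kg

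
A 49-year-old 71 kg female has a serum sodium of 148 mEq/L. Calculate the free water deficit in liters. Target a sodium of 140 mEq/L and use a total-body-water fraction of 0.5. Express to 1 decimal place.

2.0 L

TBW = 0.5 · 71 = 35.5 L
Free water deficit = TBW · (Na/140 − 1)
= 35.5 · (148/140 − 1)
= 35.5 · 0.0571
= 2.03 L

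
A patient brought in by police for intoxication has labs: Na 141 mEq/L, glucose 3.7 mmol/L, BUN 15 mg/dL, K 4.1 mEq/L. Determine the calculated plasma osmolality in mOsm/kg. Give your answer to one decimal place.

Calculated osmolality = 2·Na + glucose + BUN/2.8
= 2·141 + 3.7 + 15/2.8
= 282 + 3.70 + 5.36
= 291.06 mOsm/kg

291.1 mOsm/kg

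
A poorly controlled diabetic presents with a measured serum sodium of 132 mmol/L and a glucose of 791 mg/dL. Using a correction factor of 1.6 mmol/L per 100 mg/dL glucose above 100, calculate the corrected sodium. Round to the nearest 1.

143 mmol/L

Corrected Na = measured Na + 1.6 · (glucose − 100)/100
= 132 + 1.6 · (791 − 100)/100
= 132 + 11.1
= 143.1 mmol/L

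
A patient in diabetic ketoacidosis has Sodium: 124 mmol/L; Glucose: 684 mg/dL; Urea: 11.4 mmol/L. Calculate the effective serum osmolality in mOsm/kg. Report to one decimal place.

286.0 mOsm/kg

Effective osmolality excludes urea (freely permeant across cell membranes):
2·Na + glucose/18
= 2·124 + 684/18
= 248 + 38
= 286 mOsm/kg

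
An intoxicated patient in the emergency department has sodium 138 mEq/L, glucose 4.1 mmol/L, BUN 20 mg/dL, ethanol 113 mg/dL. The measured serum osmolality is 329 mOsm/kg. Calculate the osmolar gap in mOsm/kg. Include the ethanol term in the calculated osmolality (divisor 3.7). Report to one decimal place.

11.2 mOsm/kg

Calculated osmolality = 2·Na + glucose + BUN/2.8 + ethanol/3.7
= 2·138 + 4.1 + 20/2.8 + 113/3.7
= 276 + 4.10 + 7.14 + 30.54
= 317.78 mOsm/kg ≈ 317.8 mOsm/kg
Osmolar gap = measured − calculated = 329 − 317.8 = 11.2 mOsm/kg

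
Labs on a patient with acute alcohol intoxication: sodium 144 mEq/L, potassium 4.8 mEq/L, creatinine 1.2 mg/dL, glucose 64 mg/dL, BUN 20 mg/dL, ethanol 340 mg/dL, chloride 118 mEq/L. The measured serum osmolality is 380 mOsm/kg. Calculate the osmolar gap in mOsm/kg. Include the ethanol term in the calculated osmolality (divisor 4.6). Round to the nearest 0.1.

7.4 mOsm/kg

Calculated osmolality = 2·Na + glucose/18 + BUN/2.8 + ethanol/4.6
= 2·144 + 64/18 + 20/2.8 + 340/4.6
= 288 + 3.56 + 7.14 + 73.91
= 372.61 mOsm/kg ≈ 372.6 mOsm/kg
Osmolar gap = measured − calculated = 380 − 372.6 = 7.4 mOsm/kg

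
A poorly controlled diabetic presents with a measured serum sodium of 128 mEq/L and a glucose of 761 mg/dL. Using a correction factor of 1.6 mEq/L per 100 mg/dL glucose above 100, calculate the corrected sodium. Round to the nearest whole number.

Corrected Na = measured Na + 1.6 · (glucose − 100)/100
= 128 + 1.6 · (761 − 100)/100
= 128 + 10.6
= 138.6 mEq/L

139 mEq/L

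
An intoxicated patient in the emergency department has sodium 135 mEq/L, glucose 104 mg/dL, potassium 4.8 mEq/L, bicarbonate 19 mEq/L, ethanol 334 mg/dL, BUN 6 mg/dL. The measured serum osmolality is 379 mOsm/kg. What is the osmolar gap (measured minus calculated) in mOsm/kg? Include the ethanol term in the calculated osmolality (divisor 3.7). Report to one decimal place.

Calculated osmolality = 2·Na + glucose/18 + BUN/2.8 + ethanol/3.7
= 2·135 + 104/18 + 6/2.8 + 334/3.7
= 270 + 5.78 + 2.14 + 90.27
= 368.19 mOsm/kg ≈ 368.2 mOsm/kg
Osmolar gap = measured − calculated = 379 − 368.2 = 10.8 mOsm/kg

10.8 mOsm/kg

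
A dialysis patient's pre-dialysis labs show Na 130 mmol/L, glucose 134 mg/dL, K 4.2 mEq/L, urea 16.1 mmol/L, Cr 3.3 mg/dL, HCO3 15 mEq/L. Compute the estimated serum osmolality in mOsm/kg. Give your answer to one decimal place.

283.5 mOsm/kg

Calculated osmolality = 2·Na + glucose/18 + urea
= 2·130 + 134/18 + 16.1
= 260 + 7.44 + 16.10
= 283.54 mOsm/kg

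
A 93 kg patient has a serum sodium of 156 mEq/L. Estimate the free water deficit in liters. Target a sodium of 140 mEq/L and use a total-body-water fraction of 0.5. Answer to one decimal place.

5.3 L

TBW = 0.5 · 93 = 46.5 L
Free water deficit = TBW · (Na/140 − 1)
= 46.5 · (156/140 − 1)
= 46.5 · 0.1143
= 5.31 L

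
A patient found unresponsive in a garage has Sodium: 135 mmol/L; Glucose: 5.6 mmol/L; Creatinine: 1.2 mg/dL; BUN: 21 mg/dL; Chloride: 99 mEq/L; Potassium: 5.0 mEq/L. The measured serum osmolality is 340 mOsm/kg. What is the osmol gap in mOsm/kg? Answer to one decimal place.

Calculated osmolality = 2·Na + glucose + BUN/2.8
= 2·135 + 5.6 + 21/2.8
= 270 + 5.60 + 7.50
= 283.1 mOsm/kg ≈ 283.1 mOsm/kg
Osmolar gap = measured − calculated = 340 − 283.1 = 56.9 mOsm/kg

56.9 mOsm/kg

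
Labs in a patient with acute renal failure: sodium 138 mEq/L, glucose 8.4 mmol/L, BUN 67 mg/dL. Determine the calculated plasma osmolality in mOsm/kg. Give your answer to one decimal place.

Calculated osmolality = 2·Na + glucose + BUN/2.8
= 2·138 + 8.4 + 67/2.8
= 276 + 8.40 + 23.93
= 308.33 mOsm/kg

308.3 mOsm/kg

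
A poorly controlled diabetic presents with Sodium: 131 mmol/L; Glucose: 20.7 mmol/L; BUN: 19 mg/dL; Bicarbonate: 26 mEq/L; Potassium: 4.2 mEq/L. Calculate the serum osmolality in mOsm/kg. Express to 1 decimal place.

Calculated osmolality = 2·Na + glucose + BUN/2.8
= 2·131 + 20.7 + 19/2.8
= 262 + 20.70 + 6.79
= 289.49 mOsm/kg

289.5 mOsm/kg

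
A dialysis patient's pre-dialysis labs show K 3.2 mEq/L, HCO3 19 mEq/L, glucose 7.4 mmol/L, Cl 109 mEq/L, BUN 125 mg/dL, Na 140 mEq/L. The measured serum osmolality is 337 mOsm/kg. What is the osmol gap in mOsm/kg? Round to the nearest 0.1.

Calculated osmolality = 2·Na + glucose + BUN/2.8
= 2·140 + 7.4 + 125/2.8
= 280 + 7.40 + 44.64
= 332.04 mOsm/kg ≈ 332.0 mOsm/kg
Osmolar gap = measured − calculated = 337 − 332.0 = 5.0 mOsm/kg

5.0 mOsm/kg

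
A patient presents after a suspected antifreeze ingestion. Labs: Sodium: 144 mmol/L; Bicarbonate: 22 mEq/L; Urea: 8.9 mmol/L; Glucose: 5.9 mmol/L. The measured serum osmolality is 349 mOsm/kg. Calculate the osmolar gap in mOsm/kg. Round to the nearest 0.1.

46.2 mOsm/kg

Calculated osmolality = 2·Na + glucose + urea
= 2·144 + 5.9 + 8.9
= 288 + 5.90 + 8.90
= 302.8 mOsm/kg ≈ 302.8 mOsm/kg
Osmolar gap = measured − calculated = 349 − 302.8 = 46.2 mOsm/kg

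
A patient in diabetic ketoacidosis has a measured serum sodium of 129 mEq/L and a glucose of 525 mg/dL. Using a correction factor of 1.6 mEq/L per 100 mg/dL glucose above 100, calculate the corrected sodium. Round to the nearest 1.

136 mEq/L

Corrected Na = measured Na + 1.6 · (glucose − 100)/100
= 129 + 1.6 · (525 − 100)/100
= 129 + 6.8
= 135.8 mEq/L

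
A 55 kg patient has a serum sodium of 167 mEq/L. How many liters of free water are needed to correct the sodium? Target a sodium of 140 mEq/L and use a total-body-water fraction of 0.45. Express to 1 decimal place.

TBW = 0.45 · 55 = 24.75 L
Free water deficit = TBW · (Na/140 − 1)
= 24.75 · (167/140 − 1)
= 24.75 · 0.1929
= 4.77 L

4.8 L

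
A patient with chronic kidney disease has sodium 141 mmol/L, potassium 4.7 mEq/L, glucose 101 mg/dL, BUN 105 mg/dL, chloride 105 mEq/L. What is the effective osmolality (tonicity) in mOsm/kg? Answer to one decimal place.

Effective osmolality excludes urea (freely permeant across cell membranes):
2·Na + glucose/18
= 2·141 + 101/18
= 282 + 5.61
= 287.61 mOsm/kg

287.6 mOsm/kg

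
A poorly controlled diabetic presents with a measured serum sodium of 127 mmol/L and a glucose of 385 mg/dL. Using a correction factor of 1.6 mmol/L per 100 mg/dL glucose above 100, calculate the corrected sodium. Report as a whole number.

132 mmol/L

Corrected Na = measured Na + 1.6 · (glucose − 100)/100
= 127 + 1.6 · (385 − 100)/100
= 127 + 4.6
= 131.6 mmol/L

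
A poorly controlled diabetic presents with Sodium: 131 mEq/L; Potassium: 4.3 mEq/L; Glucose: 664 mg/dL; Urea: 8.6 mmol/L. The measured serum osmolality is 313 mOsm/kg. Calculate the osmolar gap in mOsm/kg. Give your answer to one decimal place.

Calculated osmolality = 2·Na + glucose/18 + urea
= 2·131 + 664/18 + 8.6
= 262 + 36.89 + 8.60
= 307.49 mOsm/kg ≈ 307.5 mOsm/kg
Osmolar gap = measured − calculated = 313 − 307.5 = 5.5 mOsm/kg

5.5 mOsm/kg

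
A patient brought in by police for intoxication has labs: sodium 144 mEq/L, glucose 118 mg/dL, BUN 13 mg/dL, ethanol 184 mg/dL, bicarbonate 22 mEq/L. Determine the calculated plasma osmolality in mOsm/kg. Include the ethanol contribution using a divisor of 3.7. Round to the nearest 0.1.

348.9 mOsm/kg

Calculated osmolality = 2·Na + glucose/18 + BUN/2.8 + ethanol/3.7
= 2·144 + 118/18 + 13/2.8 + 184/3.7
= 288 + 6.56 + 4.64 + 49.73
= 348.93 mOsm/kg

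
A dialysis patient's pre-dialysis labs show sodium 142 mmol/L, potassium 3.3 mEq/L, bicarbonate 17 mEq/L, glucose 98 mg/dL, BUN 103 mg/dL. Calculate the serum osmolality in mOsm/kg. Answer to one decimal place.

326.2 mOsm/kg

Calculated osmolality = 2·Na + glucose/18 + BUN/2.8
= 2·142 + 98/18 + 103/2.8
= 284 + 5.44 + 36.79
= 326.23 mOsm/kg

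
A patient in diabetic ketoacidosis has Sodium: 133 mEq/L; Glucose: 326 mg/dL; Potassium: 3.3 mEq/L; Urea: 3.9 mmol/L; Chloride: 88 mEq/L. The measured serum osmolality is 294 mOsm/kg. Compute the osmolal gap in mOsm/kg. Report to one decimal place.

6.0 mOsm/kg

Calculated osmolality = 2·Na + glucose/18 + urea
= 2·133 + 326/18 + 3.9
= 266 + 18.11 + 3.90
= 288.01 mOsm/kg ≈ 288.0 mOsm/kg
Osmolar gap = measured − calculated = 294 − 288.0 = 6.0 mOsm/kg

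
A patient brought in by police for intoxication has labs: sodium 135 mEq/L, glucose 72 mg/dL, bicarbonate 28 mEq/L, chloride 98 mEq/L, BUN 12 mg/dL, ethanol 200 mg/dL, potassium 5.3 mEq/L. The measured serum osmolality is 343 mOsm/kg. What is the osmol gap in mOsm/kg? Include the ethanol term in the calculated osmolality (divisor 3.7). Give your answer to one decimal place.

10.7 mOsm/kg

Calculated osmolality = 2·Na + glucose/18 + BUN/2.8 + ethanol/3.7
= 2·135 + 72/18 + 12/2.8 + 200/3.7
= 270 + 4 + 4.29 + 54.05
= 332.34 mOsm/kg ≈ 332.3 mOsm/kg
Osmolar gap = measured − calculated = 343 − 332.3 = 10.7 mOsm/kg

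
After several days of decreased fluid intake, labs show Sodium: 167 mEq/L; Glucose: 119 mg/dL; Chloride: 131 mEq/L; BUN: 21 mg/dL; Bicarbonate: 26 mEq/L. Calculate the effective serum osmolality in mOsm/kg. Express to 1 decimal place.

340.6 mOsm/kg

Effective osmolality excludes urea (freely permeant across cell membranes):
2·Na + glucose/18
= 2·167 + 119/18
= 334 + 6.61
= 340.61 mOsm/kg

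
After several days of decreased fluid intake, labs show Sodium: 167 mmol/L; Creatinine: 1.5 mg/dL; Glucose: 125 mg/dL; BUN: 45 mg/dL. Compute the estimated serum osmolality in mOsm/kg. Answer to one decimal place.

Calculated osmolality = 2·Na + glucose/18 + BUN/2.8
= 2·167 + 125/18 + 45/2.8
= 334 + 6.94 + 16.07
= 357.01 mOsm/kg

357.0 mOsm/kg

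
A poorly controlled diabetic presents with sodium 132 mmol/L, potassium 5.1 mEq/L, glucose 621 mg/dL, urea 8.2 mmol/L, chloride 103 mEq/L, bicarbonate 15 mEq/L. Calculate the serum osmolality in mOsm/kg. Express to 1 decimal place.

Calculated osmolality = 2·Na + glucose/18 + urea
= 2·132 + 621/18 + 8.2
= 264 + 34.50 + 8.20
= 306.7 mOsm/kg

306.7 mOsm/kg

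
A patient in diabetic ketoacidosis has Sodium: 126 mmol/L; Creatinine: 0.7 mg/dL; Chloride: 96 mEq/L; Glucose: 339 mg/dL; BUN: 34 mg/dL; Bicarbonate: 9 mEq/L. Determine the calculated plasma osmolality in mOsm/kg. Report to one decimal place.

283.0 mOsm/kg

Calculated osmolality = 2·Na + glucose/18 + BUN/2.8
= 2·126 + 339/18 + 34/2.8
= 252 + 18.83 + 12.14
= 282.97 mOsm/kg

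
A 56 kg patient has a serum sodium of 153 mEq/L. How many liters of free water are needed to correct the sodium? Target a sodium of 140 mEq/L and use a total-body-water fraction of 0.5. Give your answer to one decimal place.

2.6 L

TBW = 0.5 · 56 = 28 L
Free water deficit = TBW · (Na/140 − 1)
= 28 · (153/140 − 1)
= 28 · 0.0929
= 2.6 L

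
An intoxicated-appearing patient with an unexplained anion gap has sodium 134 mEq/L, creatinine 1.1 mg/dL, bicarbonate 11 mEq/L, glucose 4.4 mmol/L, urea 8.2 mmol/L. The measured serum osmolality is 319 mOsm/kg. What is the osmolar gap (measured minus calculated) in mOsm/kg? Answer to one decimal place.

38.4 mOsm/kg

Calculated osmolality = 2·Na + glucose + urea
= 2·134 + 4.4 + 8.2
= 268 + 4.40 + 8.20
= 280.6 mOsm/kg ≈ 280.6 mOsm/kg
Osmolar gap = measured − calculated = 319 − 280.6 = 38.4 mOsm/kg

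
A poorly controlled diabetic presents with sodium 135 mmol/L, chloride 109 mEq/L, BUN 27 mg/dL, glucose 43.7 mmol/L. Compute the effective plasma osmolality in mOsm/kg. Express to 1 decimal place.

Effective osmolality excludes urea (freely permeant across cell membranes):
2·Na + glucose
= 2·135 + 43.7
= 270 + 43.7
= 313.7 mOsm/kg

313.7 mOsm/kg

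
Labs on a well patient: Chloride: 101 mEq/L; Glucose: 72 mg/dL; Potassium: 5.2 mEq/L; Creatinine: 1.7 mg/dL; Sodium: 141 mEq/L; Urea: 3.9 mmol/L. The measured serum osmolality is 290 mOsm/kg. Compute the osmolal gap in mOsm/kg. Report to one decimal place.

0.1 mOsm/kg

Calculated osmolality = 2·Na + glucose/18 + urea
= 2·141 + 72/18 + 3.9
= 282 + 4 + 3.90
= 289.9 mOsm/kg ≈ 289.9 mOsm/kg
Osmolar gap = measured − calculated = 290 − 289.9 = 0.1 mOsm/kg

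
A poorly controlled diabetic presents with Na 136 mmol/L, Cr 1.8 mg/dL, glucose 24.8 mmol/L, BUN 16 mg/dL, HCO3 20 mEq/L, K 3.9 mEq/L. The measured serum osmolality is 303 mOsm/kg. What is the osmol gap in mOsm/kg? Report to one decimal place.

Calculated osmolality = 2·Na + glucose + BUN/2.8
= 2·136 + 24.8 + 16/2.8
= 272 + 24.80 + 5.71
= 302.51 mOsm/kg ≈ 302.5 mOsm/kg
Osmolar gap = measured − calculated = 303 − 302.5 = 0.5 mOsm/kg

0.5 mOsm/kg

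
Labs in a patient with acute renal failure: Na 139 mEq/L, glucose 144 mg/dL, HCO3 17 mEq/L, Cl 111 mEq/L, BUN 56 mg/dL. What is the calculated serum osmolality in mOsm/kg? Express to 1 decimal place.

Calculated osmolality = 2·Na + glucose/18 + BUN/2.8
= 2·139 + 144/18 + 56/2.8
= 278 + 8 + 20
= 306 mOsm/kg

306.0 mOsm/kg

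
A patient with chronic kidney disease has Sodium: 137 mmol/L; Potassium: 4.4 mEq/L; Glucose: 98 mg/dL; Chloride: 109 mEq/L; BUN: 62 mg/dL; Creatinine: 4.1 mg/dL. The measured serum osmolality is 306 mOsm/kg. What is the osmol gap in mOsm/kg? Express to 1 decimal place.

Calculated osmolality = 2·Na + glucose/18 + BUN/2.8
= 2·137 + 98/18 + 62/2.8
= 274 + 5.44 + 22.14
= 301.58 mOsm/kg ≈ 301.6 mOsm/kg
Osmolar gap = measured − calculated = 306 − 301.6 = 4.4 mOsm/kg

4.4 mOsm/kg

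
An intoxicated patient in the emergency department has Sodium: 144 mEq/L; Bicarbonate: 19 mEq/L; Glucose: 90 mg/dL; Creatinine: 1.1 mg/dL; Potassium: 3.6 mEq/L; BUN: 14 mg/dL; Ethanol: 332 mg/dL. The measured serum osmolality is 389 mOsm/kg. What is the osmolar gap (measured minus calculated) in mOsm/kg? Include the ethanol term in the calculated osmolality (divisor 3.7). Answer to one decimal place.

Calculated osmolality = 2·Na + glucose/18 + BUN/2.8 + ethanol/3.7
= 2·144 + 90/18 + 14/2.8 + 332/3.7
= 288 + 5 + 5 + 89.73
= 387.73 mOsm/kg ≈ 387.7 mOsm/kg
Osmolar gap = measured − calculated = 389 − 387.7 = 1.3 mOsm/kg

1.3 mOsm/kg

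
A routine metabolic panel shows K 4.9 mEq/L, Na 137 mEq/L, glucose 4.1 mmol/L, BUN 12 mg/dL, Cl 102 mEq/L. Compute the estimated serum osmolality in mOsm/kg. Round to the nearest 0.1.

Calculated osmolality = 2·Na + glucose + BUN/2.8
= 2·137 + 4.1 + 12/2.8
= 274 + 4.10 + 4.29
= 282.39 mOsm/kg

282.4 mOsm/kg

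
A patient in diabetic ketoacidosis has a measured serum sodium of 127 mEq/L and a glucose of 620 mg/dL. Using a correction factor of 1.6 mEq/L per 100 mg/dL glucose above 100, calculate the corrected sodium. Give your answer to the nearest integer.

Corrected Na = measured Na + 1.6 · (glucose − 100)/100
= 127 + 1.6 · (620 − 100)/100
= 127 + 8.3
= 135.3 mEq/L

135 mEq/L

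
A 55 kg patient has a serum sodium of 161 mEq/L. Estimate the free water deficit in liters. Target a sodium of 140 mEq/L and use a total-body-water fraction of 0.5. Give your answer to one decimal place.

4.1 L

TBW = 0.5 · 55 = 27.5 L
Free water deficit = TBW · (Na/140 − 1)
= 27.5 · (161/140 − 1)
= 27.5 · 0.15
= 4.12 L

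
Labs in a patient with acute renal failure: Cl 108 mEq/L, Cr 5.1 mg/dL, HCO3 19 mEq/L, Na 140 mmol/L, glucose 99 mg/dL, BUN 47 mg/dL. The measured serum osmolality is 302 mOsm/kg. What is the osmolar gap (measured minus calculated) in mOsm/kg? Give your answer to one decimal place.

-0.3 mOsm/kg

Calculated osmolality = 2·Na + glucose/18 + BUN/2.8
= 2·140 + 99/18 + 47/2.8
= 280 + 5.50 + 16.79
= 302.29 mOsm/kg ≈ 302.3 mOsm/kg
Osmolar gap = measured − calculated = 302 − 302.3 = -0.3 mOsm/kg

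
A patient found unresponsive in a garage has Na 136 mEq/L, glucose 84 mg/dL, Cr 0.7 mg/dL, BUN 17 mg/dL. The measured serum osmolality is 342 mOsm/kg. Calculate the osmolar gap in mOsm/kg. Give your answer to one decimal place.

Calculated osmolality = 2·Na + glucose/18 + BUN/2.8
= 2·136 + 84/18 + 17/2.8
= 272 + 4.67 + 6.07
= 282.74 mOsm/kg ≈ 282.7 mOsm/kg
Osmolar gap = measured − calculated = 342 − 282.7 = 59.3 mOsm/kg

59.3 mOsm/kg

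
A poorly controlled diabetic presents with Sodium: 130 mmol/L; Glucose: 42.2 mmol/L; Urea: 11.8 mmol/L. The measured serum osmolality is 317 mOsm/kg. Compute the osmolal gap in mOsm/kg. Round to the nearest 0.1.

Calculated osmolality = 2·Na + glucose + urea
= 2·130 + 42.2 + 11.8
= 260 + 42.20 + 11.80
= 314 mOsm/kg ≈ 314.0 mOsm/kg
Osmolar gap = measured − calculated = 317 − 314.0 = 3.0 mOsm/kg

3.0 mOsm/kg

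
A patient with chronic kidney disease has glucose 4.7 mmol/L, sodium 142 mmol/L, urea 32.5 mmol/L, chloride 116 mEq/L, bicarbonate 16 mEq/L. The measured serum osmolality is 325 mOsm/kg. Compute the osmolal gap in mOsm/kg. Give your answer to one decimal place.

Calculated osmolality = 2·Na + glucose + urea
= 2·142 + 4.7 + 32.5
= 284 + 4.70 + 32.50
= 321.2 mOsm/kg ≈ 321.2 mOsm/kg
Osmolar gap = measured − calculated = 325 − 321.2 = 3.8 mOsm/kg

3.8 mOsm/kg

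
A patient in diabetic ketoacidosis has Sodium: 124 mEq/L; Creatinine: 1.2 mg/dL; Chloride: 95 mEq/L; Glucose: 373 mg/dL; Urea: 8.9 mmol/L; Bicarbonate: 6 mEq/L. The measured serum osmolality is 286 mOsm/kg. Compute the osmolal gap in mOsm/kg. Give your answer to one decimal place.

8.4 mOsm/kg

Calculated osmolality = 2·Na + glucose/18 + urea
= 2·124 + 373/18 + 8.9
= 248 + 20.72 + 8.90
= 277.62 mOsm/kg ≈ 277.6 mOsm/kg
Osmolar gap = measured − calculated = 286 − 277.6 = 8.4 mOsm/kg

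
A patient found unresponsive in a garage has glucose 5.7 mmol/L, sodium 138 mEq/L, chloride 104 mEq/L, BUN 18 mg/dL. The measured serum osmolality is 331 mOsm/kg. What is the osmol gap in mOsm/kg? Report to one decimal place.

Calculated osmolality = 2·Na + glucose + BUN/2.8
= 2·138 + 5.7 + 18/2.8
= 276 + 5.70 + 6.43
= 288.13 mOsm/kg ≈ 288.1 mOsm/kg
Osmolar gap = measured − calculated = 331 − 288.1 = 42.9 mOsm/kg

42.9 mOsm/kg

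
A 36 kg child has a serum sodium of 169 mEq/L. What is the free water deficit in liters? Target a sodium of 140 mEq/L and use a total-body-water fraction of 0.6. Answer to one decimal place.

TBW = 0.6 · 36 = 21.6 L
Free water deficit = TBW · (Na/140 − 1)
= 21.6 · (169/140 − 1)
= 21.6 · 0.2071
= 4.47 L

4.5 L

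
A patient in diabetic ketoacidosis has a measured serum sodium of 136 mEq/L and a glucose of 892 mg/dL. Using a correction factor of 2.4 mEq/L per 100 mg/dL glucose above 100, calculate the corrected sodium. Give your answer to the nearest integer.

Corrected Na = measured Na + 2.4 · (glucose − 100)/100
= 136 + 2.4 · (892 − 100)/100
= 136 + 19
= 155 mEq/L

155 mEq/L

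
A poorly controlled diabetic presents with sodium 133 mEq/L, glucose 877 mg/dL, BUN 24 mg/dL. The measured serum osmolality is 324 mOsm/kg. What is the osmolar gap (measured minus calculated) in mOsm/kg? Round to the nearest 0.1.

Calculated osmolality = 2·Na + glucose/18 + BUN/2.8
= 2·133 + 877/18 + 24/2.8
= 266 + 48.72 + 8.57
= 323.29 mOsm/kg ≈ 323.3 mOsm/kg
Osmolar gap = measured − calculated = 324 − 323.3 = 0.7 mOsm/kg

0.7 mOsm/kg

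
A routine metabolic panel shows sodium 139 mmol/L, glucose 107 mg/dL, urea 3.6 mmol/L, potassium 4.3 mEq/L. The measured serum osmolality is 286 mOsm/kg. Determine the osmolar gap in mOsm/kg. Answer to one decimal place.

Calculated osmolality = 2·Na + glucose/18 + urea
= 2·139 + 107/18 + 3.6
= 278 + 5.94 + 3.60
= 287.54 mOsm/kg ≈ 287.5 mOsm/kg
Osmolar gap = measured − calculated = 286 − 287.5 = -1.5 mOsm/kg

-1.5 mOsm/kg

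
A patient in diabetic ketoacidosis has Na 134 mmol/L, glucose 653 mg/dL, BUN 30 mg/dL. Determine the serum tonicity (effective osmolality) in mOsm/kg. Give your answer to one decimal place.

Effective osmolality excludes urea (freely permeant across cell membranes):
2·Na + glucose/18
= 2·134 + 653/18
= 268 + 36.28
= 304.28 mOsm/kg

304.3 mOsm/kg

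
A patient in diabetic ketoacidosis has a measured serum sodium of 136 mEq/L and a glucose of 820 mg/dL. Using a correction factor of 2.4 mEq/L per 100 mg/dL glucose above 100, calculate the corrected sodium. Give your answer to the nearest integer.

Corrected Na = measured Na + 2.4 · (glucose − 100)/100
= 136 + 2.4 · (820 − 100)/100
= 136 + 17.3
= 153.3 mEq/L

153 mEq/L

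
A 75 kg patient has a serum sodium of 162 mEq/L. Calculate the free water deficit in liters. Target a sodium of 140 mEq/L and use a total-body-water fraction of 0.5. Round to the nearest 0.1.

TBW = 0.5 · 75 = 37.5 L
Free water deficit = TBW · (Na/140 − 1)
= 37.5 · (162/140 − 1)
= 37.5 · 0.1571
= 5.89 L

5.9 L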